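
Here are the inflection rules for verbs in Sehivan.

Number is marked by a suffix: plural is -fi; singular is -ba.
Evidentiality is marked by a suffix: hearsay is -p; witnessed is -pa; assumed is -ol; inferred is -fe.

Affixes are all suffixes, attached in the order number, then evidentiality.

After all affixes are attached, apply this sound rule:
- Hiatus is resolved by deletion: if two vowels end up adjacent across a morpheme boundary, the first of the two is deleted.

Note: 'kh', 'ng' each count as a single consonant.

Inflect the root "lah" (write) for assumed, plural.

Attach number plural -fi → lahfi.
Attach evidentiality assumed -ol → lahfiol.
Apply vowel deletion: lahfiol → lahfol.

lahfol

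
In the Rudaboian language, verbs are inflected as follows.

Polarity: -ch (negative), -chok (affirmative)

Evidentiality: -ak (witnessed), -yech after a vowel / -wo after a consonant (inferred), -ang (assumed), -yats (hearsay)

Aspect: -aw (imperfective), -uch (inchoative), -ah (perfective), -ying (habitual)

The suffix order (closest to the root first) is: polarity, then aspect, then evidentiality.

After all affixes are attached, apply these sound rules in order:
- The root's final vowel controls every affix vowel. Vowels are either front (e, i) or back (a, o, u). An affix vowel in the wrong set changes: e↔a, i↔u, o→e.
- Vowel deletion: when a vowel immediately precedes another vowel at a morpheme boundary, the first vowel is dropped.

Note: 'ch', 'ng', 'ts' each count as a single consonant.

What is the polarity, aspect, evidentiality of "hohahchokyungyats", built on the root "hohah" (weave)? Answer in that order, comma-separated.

affirmative, habitual, hearsay

Segment: hohah-chok-ying-yats.
polarity: -chok → affirmative.
aspect: -ying → habitual.
evidentiality: -yats → hearsay.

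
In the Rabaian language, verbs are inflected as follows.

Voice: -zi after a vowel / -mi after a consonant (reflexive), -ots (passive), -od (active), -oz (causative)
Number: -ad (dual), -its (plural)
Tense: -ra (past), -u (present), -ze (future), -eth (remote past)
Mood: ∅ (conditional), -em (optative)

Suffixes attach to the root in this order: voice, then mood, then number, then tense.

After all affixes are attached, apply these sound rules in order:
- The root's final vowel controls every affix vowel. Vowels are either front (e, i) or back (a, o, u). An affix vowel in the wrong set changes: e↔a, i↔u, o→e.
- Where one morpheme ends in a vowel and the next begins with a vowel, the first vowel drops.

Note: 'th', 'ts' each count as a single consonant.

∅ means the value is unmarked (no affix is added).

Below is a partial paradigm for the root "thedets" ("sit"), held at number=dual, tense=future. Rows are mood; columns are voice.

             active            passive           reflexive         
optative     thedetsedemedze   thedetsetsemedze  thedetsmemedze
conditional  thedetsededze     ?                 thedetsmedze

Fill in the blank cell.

Attach voice passive -ots → thedetsots.
mood = conditional: zero marking, form stays thedetsots.
Attach number dual -ad → thedetsotsad.
Attach tense future -ze → thedetsotsadze.
Apply vowel harmony: thedetsotsadze → thedetsetsedze.
Vowel deletion: no change.

thedetsetsedze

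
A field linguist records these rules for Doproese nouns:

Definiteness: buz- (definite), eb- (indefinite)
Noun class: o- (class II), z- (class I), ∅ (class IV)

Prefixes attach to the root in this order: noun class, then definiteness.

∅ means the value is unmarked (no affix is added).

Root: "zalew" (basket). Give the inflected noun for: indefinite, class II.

ebozalew

Attach noun class class II o- → ozalew.
Attach definiteness indefinite eb- → ebozalew.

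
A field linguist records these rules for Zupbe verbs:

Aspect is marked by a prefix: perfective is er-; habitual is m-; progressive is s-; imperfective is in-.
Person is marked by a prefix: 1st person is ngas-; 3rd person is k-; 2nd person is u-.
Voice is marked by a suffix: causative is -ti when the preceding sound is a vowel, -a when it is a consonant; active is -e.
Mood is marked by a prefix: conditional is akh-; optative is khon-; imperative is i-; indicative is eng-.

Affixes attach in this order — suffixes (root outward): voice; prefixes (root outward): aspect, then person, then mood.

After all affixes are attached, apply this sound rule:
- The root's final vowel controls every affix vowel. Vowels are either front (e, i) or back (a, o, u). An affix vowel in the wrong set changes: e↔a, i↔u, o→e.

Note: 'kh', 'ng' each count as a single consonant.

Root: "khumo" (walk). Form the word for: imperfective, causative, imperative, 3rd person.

ukunkhumotu

Attach voice causative -ti (after vowel 'o') → khumoti.
Attach aspect imperfective in- → inkhumoti.
Attach person 3rd person k- → kinkhumoti.
Attach mood imperative i- → ikinkhumoti.
Apply vowel harmony: ikinkhumoti → ukunkhumotu.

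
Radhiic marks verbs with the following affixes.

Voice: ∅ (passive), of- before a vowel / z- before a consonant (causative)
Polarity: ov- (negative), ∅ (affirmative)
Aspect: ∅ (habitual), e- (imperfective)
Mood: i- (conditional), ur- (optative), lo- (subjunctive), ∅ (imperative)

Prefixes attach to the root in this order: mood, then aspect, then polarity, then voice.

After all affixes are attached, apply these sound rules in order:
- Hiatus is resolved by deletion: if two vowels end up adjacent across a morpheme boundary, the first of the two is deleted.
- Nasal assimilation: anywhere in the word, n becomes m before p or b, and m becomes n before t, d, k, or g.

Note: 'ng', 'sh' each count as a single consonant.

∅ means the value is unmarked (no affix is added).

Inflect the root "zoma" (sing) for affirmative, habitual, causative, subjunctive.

Attach mood subjunctive lo- → lozoma.
aspect = habitual: zero marking, form stays lozoma.
polarity = affirmative: zero marking, form stays lozoma.
Attach voice causative z- (before consonant 'l') → zlozoma.
Vowel deletion: no change.
Nasal assimilation: no change.

zlozoma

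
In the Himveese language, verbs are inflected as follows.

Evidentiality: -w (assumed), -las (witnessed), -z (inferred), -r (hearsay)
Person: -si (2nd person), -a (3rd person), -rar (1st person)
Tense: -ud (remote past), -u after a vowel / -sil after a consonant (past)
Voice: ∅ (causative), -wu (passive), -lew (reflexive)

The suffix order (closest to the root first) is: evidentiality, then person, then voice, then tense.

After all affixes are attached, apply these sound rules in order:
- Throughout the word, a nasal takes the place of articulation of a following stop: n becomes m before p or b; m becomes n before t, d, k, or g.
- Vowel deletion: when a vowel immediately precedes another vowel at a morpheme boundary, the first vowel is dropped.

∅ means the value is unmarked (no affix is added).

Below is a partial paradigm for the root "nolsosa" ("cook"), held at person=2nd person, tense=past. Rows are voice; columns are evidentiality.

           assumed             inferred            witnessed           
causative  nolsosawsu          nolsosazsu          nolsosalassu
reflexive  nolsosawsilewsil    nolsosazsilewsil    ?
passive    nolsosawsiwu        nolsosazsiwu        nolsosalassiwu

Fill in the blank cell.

nolsosalassilewsil

Attach evidentiality witnessed -las → nolsosalas.
Attach person 2nd person -si → nolsosalassi.
Attach voice reflexive -lew → nolsosalassilew.
Attach tense past -sil (after consonant 'w') → nolsosalassilewsil.
Nasal assimilation: no change.
Vowel deletion: no change.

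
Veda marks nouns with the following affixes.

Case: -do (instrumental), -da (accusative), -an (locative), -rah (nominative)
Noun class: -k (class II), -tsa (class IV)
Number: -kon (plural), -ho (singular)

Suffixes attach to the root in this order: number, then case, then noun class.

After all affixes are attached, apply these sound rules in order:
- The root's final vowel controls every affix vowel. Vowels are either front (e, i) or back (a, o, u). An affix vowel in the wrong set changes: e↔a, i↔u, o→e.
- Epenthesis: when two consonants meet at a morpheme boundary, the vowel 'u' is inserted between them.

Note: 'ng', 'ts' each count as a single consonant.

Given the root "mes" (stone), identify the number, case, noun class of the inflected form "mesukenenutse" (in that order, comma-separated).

Segment: mes-kon-an-tsa.
number: -kon → plural.
case: -an → locative.
noun class: -tsa → class IV.

plural, locative, class IV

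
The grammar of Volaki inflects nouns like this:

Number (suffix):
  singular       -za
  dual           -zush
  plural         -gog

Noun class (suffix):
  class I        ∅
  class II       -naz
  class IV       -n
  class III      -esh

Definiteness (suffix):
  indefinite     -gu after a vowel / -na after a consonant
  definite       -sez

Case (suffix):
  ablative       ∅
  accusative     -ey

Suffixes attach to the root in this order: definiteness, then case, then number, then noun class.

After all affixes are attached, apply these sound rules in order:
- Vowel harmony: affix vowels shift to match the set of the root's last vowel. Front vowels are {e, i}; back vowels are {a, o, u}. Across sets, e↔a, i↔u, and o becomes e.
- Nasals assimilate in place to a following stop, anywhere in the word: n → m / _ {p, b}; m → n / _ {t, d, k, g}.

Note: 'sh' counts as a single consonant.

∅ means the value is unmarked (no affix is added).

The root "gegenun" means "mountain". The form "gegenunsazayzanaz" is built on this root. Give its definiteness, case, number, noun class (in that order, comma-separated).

Segment: gegenun-sez-ey-za-naz.
definiteness: -sez → definite.
case: -ey → accusative.
number: -za → singular.
noun class: -naz → class II.

definite, accusative, singular, class II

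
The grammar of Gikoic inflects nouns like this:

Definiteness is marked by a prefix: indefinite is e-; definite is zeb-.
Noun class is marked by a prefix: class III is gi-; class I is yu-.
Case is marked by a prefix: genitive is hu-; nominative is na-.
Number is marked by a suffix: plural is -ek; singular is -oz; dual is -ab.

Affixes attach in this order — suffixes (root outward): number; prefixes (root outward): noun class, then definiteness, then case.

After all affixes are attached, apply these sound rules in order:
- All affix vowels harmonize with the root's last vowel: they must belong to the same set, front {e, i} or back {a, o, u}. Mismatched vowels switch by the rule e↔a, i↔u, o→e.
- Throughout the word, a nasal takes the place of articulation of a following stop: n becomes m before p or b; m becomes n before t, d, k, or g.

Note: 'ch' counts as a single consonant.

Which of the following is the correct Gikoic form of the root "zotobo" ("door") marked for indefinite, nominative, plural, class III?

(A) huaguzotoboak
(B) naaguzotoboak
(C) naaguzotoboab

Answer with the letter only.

B

Attach noun class class III gi- → gizotobo.
Attach definiteness indefinite e- → egizotobo.
Attach case nominative na- → naegizotobo.
Attach number plural -ek → naegizotoboek.
Apply vowel harmony: naegizotoboek → naaguzotoboak.
Nasal assimilation: no change.
So the correct form is naaguzotoboak, option (B).
(A) huaguzotoboak is wrong: it uses genitive instead of nominative for case.
(C) naaguzotoboab is wrong: it uses dual instead of plural for number.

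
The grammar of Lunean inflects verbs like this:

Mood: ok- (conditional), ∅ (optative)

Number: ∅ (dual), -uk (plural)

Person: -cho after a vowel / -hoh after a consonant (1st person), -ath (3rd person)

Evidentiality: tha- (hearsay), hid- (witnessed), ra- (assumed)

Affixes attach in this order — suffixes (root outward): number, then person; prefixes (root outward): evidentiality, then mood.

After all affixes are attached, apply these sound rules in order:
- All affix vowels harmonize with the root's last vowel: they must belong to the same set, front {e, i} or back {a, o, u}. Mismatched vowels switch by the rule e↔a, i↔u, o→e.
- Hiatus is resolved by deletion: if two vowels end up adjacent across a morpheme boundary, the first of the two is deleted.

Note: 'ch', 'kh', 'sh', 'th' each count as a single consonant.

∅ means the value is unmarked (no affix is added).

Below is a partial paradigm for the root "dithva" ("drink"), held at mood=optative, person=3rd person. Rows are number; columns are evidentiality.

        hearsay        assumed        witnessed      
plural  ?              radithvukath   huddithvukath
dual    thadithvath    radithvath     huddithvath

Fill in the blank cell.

thadithvukath

Attach evidentiality hearsay tha- → thadithva.
mood = optative: zero marking, form stays thadithva.
Attach number plural -uk → thadithvauk.
Attach person 3rd person -ath → thadithvaukath.
Vowel harmony: no change.
Apply vowel deletion: thadithvaukath → thadithvukath.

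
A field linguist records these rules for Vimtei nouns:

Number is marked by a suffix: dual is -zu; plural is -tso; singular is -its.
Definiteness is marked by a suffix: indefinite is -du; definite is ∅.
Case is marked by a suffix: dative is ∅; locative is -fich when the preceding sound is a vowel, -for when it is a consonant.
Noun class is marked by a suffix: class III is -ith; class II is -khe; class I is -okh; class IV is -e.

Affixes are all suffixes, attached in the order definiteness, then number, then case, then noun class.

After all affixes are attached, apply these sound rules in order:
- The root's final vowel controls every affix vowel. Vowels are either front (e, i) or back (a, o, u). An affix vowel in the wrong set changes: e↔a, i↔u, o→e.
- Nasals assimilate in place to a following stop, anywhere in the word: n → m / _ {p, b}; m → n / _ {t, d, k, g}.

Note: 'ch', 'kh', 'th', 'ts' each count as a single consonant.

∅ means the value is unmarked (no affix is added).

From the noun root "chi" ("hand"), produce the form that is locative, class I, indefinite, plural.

chiditsefichekh

Attach definiteness indefinite -du → chidu.
Attach number plural -tso → chidutso.
Attach case locative -fich (after vowel 'o') → chidutsofich.
Attach noun class class I -okh → chidutsofichokh.
Apply vowel harmony: chidutsofichokh → chiditsefichekh.
Nasal assimilation: no change.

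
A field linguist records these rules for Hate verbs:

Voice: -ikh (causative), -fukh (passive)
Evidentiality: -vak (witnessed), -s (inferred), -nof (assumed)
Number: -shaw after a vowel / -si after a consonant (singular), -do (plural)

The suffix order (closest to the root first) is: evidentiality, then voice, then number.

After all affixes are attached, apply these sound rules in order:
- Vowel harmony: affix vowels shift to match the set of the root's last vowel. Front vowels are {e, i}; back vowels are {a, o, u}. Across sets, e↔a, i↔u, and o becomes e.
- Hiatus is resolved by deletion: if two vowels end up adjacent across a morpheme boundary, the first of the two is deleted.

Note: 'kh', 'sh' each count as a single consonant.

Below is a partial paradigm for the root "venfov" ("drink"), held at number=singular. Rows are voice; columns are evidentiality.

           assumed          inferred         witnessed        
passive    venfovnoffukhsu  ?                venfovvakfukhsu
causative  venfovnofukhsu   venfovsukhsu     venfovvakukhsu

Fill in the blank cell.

venfovsfukhsu

Attach evidentiality inferred -s → venfovs.
Attach voice passive -fukh → venfovsfukh.
Attach number singular -si (after consonant 'kh') → venfovsfukhsi.
Apply vowel harmony: venfovsfukhsi → venfovsfukhsu.
Vowel deletion: no change.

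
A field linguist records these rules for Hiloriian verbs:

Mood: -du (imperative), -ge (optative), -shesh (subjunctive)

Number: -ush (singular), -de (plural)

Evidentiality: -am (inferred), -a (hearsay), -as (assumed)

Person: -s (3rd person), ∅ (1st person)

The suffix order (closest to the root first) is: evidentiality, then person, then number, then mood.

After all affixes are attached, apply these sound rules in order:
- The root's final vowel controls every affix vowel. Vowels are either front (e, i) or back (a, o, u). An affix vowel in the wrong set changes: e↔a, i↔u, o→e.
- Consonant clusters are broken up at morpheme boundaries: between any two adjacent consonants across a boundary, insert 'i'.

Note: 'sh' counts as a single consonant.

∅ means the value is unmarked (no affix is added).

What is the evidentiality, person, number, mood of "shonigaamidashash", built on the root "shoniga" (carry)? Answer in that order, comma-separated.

inferred, 1st person, plural, subjunctive

Segment: shoniga-am-de-shesh.
evidentiality: -am → inferred.
person: ∅ → 1st person.
number: -de → plural.
mood: -shesh → subjunctive.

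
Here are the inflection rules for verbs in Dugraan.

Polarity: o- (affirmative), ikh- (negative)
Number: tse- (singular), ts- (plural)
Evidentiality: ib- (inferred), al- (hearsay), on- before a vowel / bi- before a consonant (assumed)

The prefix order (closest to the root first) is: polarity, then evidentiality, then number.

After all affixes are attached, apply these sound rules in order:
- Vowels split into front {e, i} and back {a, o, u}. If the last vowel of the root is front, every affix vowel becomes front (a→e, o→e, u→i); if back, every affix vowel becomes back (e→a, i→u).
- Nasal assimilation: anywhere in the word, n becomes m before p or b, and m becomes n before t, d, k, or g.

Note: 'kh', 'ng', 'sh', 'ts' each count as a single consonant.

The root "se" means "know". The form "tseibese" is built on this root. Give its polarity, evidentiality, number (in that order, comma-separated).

affirmative, inferred, singular

Segment: tse-ib-o-se.
polarity: o- → affirmative.
evidentiality: ib- → inferred.
number: tse- → singular.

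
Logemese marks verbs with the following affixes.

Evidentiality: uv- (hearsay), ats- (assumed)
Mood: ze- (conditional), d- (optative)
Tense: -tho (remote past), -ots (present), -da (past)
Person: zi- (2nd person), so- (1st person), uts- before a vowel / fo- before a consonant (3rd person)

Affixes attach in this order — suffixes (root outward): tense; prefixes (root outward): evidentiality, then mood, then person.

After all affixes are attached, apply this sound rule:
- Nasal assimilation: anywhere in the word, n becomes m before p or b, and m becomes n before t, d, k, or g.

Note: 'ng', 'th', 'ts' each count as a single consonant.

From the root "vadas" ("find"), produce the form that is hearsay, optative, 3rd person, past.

foduvvadasda

Attach tense past -da → vadasda.
Attach evidentiality hearsay uv- → uvvadasda.
Attach mood optative d- → duvvadasda.
Attach person 3rd person fo- (before consonant 'd') → foduvvadasda.
Nasal assimilation: no change.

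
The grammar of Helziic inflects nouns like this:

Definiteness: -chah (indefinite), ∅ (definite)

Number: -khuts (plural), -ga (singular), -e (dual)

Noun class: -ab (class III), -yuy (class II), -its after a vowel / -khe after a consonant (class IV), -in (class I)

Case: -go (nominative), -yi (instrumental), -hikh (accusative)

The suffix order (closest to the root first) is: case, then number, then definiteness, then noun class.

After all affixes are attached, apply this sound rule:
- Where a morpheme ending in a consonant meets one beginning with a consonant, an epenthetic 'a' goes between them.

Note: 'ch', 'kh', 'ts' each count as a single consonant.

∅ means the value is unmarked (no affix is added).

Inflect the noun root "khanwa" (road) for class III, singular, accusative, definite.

khanwahikhagaab

Attach case accusative -hikh → khanwahikh.
Attach number singular -ga → khanwahikhga.
definiteness = definite: zero marking, form stays khanwahikhga.
Attach noun class class III -ab → khanwahikhgaab.
Apply epenthesis: khanwahikhgaab → khanwahikhagaab.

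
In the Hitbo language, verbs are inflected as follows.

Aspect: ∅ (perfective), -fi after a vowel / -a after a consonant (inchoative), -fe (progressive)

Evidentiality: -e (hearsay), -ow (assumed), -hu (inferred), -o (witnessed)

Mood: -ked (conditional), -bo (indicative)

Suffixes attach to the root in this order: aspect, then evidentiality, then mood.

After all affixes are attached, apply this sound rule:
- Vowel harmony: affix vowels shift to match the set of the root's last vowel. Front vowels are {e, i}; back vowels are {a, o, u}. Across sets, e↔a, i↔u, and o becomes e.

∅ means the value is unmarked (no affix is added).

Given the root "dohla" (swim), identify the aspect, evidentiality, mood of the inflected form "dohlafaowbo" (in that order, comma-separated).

progressive, assumed, indicative

Segment: dohla-fe-ow-bo.
aspect: -fe → progressive.
evidentiality: -ow → assumed.
mood: -bo → indicative.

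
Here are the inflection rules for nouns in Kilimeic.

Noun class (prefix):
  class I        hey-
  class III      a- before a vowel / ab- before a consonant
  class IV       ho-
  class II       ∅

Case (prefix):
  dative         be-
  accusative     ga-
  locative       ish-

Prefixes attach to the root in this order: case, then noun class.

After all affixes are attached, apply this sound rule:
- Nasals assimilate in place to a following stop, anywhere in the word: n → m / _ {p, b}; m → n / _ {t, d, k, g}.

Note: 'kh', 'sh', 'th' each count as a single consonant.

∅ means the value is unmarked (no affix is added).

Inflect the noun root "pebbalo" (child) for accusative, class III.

Attach case accusative ga- → gapebbalo.
Attach noun class class III ab- (before consonant 'g') → abgapebbalo.
Nasal assimilation: no change.

abgapebbalo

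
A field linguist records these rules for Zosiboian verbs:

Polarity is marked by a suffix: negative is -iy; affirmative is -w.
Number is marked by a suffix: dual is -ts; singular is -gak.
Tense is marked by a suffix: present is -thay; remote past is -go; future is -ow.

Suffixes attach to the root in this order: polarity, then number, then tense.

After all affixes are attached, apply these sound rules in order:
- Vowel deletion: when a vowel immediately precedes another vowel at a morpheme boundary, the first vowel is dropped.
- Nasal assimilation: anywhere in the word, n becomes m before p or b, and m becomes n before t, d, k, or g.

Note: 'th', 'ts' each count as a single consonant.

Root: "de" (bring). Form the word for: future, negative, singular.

Attach polarity negative -iy → deiy.
Attach number singular -gak → deiygak.
Attach tense future -ow → deiygakow.
Apply vowel deletion: deiygakow → diygakow.
Nasal assimilation: no change.

diygakow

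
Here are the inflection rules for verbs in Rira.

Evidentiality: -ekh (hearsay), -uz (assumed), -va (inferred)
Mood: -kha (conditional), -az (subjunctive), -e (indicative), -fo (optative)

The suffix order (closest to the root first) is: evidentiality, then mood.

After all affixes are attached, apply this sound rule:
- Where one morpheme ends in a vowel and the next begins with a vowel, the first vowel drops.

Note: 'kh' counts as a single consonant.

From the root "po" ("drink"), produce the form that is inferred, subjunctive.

povaz

Attach evidentiality inferred -va → pova.
Attach mood subjunctive -az → povaaz.
Apply vowel deletion: povaaz → povaz.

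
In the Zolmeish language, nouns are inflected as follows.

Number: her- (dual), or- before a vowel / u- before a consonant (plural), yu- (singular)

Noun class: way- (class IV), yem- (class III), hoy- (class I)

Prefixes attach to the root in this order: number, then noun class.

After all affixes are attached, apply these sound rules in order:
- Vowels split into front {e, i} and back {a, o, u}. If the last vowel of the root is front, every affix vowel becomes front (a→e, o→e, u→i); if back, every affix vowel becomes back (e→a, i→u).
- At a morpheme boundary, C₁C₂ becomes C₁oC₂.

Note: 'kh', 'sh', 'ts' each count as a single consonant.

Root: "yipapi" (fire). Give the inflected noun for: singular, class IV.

Attach number singular yu- → yuyipapi.
Attach noun class class IV way- → wayyuyipapi.
Apply vowel harmony: wayyuyipapi → weyyiyipapi.
Apply epenthesis: weyyiyipapi → weyoyiyipapi.

weyoyiyipapi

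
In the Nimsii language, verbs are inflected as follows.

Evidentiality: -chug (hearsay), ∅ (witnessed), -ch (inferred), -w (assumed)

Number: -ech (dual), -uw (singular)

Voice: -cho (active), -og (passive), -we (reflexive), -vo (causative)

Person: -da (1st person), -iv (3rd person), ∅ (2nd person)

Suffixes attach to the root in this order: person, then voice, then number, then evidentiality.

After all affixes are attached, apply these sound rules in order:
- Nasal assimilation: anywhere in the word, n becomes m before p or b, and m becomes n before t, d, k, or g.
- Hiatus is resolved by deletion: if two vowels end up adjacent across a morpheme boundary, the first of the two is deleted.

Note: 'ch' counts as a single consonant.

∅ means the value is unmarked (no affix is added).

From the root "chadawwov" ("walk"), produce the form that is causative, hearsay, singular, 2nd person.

person = 2nd person: zero marking, form stays chadawwov.
Attach voice causative -vo → chadawwovvo.
Attach number singular -uw → chadawwovvouw.
Attach evidentiality hearsay -chug → chadawwovvouwchug.
Nasal assimilation: no change.
Apply vowel deletion: chadawwovvouwchug → chadawwovvuwchug.

chadawwovvuwchug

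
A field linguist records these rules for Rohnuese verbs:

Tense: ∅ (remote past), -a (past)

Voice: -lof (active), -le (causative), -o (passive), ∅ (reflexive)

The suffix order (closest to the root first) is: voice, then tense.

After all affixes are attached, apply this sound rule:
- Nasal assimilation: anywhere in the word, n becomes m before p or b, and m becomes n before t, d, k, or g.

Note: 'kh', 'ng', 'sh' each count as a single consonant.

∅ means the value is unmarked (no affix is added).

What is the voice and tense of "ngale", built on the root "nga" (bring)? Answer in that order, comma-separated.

Segment: nga-le.
voice: -le → causative.
tense: ∅ → remote past.

causative, remote past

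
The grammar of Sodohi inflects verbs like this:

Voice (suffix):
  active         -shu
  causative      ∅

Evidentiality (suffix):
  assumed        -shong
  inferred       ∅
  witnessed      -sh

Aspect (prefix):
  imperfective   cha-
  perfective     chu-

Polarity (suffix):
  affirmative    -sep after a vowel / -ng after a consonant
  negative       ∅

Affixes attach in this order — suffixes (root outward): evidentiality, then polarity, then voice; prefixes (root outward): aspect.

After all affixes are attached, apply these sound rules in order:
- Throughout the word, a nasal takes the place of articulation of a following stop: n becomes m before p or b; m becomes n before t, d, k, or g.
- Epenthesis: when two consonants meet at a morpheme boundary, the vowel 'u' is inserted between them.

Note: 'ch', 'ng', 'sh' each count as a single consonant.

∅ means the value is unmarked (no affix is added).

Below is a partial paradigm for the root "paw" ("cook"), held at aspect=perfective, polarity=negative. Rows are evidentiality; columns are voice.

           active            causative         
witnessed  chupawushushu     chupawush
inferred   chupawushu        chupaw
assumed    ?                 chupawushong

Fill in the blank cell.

chupawushongushu

Attach aspect perfective chu- → chupaw.
Attach evidentiality assumed -shong → chupawshong.
polarity = negative: zero marking, form stays chupawshong.
Attach voice active -shu → chupawshongshu.
Nasal assimilation: no change.
Apply epenthesis: chupawshongshu → chupawushongushu.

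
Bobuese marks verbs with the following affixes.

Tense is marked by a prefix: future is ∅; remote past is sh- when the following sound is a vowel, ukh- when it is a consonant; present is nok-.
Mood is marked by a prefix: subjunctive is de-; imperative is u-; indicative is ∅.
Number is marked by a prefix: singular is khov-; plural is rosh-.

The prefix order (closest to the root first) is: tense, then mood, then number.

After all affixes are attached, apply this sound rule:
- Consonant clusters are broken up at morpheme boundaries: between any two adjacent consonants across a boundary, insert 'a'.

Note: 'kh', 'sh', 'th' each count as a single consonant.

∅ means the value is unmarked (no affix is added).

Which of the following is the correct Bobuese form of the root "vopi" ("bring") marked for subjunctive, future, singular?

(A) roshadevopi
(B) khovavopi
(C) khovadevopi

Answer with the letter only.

C

tense = future: zero marking, form stays vopi.
Attach mood subjunctive de- → devopi.
Attach number singular khov- → khovdevopi.
Apply epenthesis: khovdevopi → khovadevopi.
So the correct form is khovadevopi, option (C).
(B) khovavopi is wrong: it uses indicative instead of subjunctive for mood.
(A) roshadevopi is wrong: it uses plural instead of singular for number.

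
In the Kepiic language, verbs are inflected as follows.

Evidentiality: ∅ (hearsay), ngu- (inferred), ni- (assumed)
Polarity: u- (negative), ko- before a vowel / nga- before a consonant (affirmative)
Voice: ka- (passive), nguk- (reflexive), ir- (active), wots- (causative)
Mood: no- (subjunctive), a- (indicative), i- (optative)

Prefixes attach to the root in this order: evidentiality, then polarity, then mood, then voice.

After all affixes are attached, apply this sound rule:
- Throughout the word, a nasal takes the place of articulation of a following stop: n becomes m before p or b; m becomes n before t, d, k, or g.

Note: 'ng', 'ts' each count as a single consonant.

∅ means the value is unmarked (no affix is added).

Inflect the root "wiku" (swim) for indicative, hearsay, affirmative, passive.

kaangawiku

evidentiality = hearsay: zero marking, form stays wiku.
Attach polarity affirmative nga- (before consonant 'w') → ngawiku.
Attach mood indicative a- → angawiku.
Attach voice passive ka- → kaangawiku.
Nasal assimilation: no change.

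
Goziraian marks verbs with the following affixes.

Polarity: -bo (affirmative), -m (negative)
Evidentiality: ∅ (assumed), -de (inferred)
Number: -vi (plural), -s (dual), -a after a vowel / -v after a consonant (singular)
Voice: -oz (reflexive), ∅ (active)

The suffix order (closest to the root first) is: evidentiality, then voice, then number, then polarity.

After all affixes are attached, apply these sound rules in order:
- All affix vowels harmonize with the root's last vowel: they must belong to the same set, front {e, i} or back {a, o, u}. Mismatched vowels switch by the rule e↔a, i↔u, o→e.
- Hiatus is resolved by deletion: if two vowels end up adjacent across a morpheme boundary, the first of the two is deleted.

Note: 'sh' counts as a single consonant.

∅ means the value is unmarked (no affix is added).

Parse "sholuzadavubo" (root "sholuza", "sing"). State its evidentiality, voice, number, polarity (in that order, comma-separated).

inferred, active, plural, affirmative

Segment: sholuza-de-vi-bo.
evidentiality: -de → inferred.
voice: ∅ → active.
number: -vi → plural.
polarity: -bo → affirmative.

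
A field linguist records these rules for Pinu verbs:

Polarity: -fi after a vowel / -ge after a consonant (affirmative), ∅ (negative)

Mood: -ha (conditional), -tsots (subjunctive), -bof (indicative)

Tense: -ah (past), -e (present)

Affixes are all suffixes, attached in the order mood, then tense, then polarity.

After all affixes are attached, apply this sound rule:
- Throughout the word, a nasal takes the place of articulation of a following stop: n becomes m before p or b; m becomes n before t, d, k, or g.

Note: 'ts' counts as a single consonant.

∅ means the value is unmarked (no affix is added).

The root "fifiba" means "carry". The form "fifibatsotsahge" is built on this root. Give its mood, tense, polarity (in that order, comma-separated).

Segment: fifiba-tsots-ah-ge.
mood: -tsots → subjunctive.
tense: -ah → past.
polarity: -fi/ge → affirmative.

subjunctive, past, affirmative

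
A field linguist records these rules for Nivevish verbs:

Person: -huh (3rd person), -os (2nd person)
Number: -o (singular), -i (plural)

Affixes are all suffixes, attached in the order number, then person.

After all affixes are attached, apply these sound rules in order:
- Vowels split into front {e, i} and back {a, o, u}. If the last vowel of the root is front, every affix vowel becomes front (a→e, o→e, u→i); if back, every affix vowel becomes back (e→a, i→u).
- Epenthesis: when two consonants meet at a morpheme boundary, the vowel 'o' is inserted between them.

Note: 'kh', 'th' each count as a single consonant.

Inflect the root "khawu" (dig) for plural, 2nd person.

khawuuos

Attach number plural -i → khawui.
Attach person 2nd person -os → khawuios.
Apply vowel harmony: khawuios → khawuuos.
Epenthesis: no change.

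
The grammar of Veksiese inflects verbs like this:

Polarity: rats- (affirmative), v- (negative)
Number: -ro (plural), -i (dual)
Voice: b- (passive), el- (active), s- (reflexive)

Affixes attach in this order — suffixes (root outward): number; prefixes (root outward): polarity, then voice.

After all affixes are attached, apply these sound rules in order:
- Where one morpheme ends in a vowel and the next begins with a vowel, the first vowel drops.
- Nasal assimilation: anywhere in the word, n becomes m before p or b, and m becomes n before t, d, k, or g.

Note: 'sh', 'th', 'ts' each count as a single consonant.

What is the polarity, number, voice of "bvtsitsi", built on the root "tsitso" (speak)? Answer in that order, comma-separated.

negative, dual, passive

Segment: b-v-tsitso-i.
polarity: v- → negative.
number: -i → dual.
voice: b- → passive.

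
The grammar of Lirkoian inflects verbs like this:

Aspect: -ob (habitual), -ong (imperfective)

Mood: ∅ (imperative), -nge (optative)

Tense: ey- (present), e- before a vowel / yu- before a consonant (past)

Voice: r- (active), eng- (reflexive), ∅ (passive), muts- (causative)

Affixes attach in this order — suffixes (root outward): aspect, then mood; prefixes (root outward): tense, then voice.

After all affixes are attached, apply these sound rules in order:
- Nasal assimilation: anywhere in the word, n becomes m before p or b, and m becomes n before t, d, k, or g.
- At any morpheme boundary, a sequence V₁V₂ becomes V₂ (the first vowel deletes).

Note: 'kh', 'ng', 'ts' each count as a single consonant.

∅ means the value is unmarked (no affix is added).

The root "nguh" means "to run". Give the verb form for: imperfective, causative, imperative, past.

mutsyunguhong

Attach aspect imperfective -ong → nguhong.
mood = imperative: zero marking, form stays nguhong.
Attach tense past yu- (before consonant 'ng') → yunguhong.
Attach voice causative muts- → mutsyunguhong.
Nasal assimilation: no change.
Vowel deletion: no change.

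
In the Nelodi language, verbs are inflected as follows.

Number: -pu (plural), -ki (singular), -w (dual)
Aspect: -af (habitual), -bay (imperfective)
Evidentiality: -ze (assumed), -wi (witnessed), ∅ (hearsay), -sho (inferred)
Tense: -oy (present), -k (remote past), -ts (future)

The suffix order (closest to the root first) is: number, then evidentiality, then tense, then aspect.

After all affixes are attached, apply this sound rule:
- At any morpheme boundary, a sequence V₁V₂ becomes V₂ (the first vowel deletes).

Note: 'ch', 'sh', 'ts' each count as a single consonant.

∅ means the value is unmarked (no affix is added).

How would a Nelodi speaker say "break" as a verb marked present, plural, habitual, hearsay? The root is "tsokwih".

Attach number plural -pu → tsokwihpu.
evidentiality = hearsay: zero marking, form stays tsokwihpu.
Attach tense present -oy → tsokwihpuoy.
Attach aspect habitual -af → tsokwihpuoyaf.
Apply vowel deletion: tsokwihpuoyaf → tsokwihpoyaf.

tsokwihpoyaf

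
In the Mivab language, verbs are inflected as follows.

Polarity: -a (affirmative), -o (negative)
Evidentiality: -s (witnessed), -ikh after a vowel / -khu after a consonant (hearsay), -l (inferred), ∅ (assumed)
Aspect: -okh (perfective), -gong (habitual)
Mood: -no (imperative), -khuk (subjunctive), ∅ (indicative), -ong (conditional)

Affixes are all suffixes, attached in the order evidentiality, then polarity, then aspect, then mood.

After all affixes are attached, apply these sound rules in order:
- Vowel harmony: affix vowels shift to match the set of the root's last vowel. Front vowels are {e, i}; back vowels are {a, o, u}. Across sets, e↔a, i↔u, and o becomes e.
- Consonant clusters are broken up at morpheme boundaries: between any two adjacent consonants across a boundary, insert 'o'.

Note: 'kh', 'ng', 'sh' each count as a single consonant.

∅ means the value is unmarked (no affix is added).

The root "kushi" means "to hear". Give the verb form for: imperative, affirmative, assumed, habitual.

evidentiality = assumed: zero marking, form stays kushi.
Attach polarity affirmative -a → kushia.
Attach aspect habitual -gong → kushiagong.
Attach mood imperative -no → kushiagongno.
Apply vowel harmony: kushiagongno → kushiegengne.
Apply epenthesis: kushiegengne → kushiegengone.

kushiegengone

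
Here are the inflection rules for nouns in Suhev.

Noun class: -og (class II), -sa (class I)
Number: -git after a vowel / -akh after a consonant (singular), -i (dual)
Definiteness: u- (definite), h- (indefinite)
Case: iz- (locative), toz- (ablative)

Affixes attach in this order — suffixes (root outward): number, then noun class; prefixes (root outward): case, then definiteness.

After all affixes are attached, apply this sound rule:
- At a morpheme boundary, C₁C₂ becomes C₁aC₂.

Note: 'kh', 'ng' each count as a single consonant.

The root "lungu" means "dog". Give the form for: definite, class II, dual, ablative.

Attach number dual -i → lungui.
Attach case ablative toz- → tozlungui.
Attach definiteness definite u- → utozlungui.
Attach noun class class II -og → utozlunguiog.
Apply epenthesis: utozlunguiog → utozalunguiog.

utozalunguiog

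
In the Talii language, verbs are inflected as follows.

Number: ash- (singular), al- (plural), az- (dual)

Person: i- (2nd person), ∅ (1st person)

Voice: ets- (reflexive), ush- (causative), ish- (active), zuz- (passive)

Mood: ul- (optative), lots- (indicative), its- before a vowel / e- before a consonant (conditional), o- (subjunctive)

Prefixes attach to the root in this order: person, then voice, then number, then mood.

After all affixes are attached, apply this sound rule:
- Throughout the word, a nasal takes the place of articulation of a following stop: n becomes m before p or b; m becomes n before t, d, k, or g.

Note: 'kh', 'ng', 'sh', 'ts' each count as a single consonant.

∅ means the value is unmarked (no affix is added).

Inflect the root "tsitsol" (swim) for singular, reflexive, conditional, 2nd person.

Attach person 2nd person i- → itsitsol.
Attach voice reflexive ets- → etsitsitsol.
Attach number singular ash- → ashetsitsitsol.
Attach mood conditional its- (before vowel 'a') → itsashetsitsitsol.
Nasal assimilation: no change.

itsashetsitsitsol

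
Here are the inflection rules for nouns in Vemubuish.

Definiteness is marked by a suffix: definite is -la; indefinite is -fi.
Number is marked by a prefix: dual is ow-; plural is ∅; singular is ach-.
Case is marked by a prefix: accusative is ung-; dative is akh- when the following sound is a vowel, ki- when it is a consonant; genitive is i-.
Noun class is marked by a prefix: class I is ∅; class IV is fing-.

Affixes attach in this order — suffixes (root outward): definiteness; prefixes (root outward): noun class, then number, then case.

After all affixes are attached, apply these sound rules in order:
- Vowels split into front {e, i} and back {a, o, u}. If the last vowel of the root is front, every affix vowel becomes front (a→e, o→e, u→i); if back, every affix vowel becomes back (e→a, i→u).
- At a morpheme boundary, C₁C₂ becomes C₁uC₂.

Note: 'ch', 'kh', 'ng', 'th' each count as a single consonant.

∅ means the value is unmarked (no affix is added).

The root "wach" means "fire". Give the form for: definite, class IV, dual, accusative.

ungowufunguwachula

Attach noun class class IV fing- → fingwach.
Attach number dual ow- → owfingwach.
Attach definiteness definite -la → owfingwachla.
Attach case accusative ung- → ungowfingwachla.
Apply vowel harmony: ungowfingwachla → ungowfungwachla.
Apply epenthesis: ungowfungwachla → ungowufunguwachula.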